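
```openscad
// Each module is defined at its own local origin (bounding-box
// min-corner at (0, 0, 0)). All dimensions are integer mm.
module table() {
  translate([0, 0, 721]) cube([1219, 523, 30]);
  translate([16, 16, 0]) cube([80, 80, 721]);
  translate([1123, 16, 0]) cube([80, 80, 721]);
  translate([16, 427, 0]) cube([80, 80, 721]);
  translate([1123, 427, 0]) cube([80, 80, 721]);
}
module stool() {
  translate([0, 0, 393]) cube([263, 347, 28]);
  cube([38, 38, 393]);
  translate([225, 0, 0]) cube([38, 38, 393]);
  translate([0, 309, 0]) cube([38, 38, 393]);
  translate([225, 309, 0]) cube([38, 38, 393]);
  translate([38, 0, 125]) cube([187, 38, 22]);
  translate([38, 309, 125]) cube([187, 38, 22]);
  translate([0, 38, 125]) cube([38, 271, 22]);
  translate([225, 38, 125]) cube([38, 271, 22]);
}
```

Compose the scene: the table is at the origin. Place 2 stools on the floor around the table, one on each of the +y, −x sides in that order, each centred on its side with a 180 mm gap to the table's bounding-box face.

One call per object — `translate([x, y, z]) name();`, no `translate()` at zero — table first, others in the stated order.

table();
translate([478, 703, 0]) stool();
translate([-443, 88, 0]) stool();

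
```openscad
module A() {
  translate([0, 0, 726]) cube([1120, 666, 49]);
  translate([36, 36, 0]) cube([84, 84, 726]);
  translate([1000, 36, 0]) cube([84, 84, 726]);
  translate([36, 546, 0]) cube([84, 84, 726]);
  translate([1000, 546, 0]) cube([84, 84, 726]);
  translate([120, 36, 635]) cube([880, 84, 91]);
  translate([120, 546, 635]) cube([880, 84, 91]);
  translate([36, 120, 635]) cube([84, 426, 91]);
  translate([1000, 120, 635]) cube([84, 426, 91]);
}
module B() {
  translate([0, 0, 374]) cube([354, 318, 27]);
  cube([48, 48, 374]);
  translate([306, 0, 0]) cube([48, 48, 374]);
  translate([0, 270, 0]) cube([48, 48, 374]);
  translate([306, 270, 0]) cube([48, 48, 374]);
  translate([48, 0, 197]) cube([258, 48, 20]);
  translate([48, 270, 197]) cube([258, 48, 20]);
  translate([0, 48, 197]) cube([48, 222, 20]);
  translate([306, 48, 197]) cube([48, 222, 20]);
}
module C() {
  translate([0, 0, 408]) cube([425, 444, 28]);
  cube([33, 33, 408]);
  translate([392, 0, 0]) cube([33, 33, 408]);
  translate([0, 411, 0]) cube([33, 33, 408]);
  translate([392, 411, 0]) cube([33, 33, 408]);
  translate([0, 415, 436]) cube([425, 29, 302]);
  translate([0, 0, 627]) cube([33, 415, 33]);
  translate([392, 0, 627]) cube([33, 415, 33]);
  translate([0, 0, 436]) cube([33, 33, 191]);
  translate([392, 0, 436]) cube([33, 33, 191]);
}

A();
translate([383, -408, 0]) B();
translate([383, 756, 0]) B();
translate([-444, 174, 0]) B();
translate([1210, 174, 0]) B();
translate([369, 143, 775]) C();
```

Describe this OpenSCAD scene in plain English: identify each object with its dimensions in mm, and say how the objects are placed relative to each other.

A is a rectangular dining table. The top is 1120×666×49 mm with its upper surface at z = 775 mm. It stands on four 84×84 mm square legs, each inset 36 mm from the nearest pair of top edges, running from the floor to the underside of the top. Four apron rails, 84 mm thick and 91 mm tall, run between adjacent legs with their top edges flush with the underside of the top and their outer faces flush with the legs' outer faces.

B is a four-legged stool. The seat is a 354×318×27 mm slab whose top surface is at z = 401 mm; four square legs, each 48×48 mm in cross-section, run from the floor (z = 0) to the underside of the seat, each flush with a corner of the seat. Four stretchers, 48 mm wide and 20 mm tall, connect adjacent legs with their undersides at z = 197 mm, each running between the inner faces of the legs it joins and aligned with the legs' outer faces on the other axis.

C is a chair. The seat is a 425×444×28 mm slab with its top at z = 436 mm, on four 33×33 mm corner legs (flush with the seat edges, standing on z = 0). A flat backrest 29 mm thick, 302 mm tall, spans the full seat width and rises from the seat top along its +y edge, rear face flush with the rear of the seat. Two armrests of 33×33 mm section run along each side from the seat's front edge to the front of the backrest, top faces 224 mm above the seat top and outer faces flush with the seat's x-edges; a 33×33 mm post under the front of each armrest stands on the seat at the front corner.

Four stools sit around the table at the −y, +y, −x, +x sides. The chair is on top of the table.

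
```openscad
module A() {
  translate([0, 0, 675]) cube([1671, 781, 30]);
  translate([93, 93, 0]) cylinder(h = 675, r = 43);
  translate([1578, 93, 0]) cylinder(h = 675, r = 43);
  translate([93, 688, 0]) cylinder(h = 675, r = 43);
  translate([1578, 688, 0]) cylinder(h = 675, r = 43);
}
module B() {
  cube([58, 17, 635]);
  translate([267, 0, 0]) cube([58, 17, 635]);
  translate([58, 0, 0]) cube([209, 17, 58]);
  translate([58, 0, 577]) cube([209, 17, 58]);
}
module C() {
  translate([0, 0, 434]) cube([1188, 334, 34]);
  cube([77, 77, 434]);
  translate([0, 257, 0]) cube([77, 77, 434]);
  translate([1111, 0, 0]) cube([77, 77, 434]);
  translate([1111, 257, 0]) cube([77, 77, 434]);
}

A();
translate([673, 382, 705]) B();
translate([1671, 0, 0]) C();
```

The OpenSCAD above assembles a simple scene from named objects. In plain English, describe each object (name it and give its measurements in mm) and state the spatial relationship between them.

A is a table with a 1671×781 mm rectangular top, 30 mm thick, top surface at z = 705 mm, supported by four round legs of 86 mm diameter, each leg's bounding box inset 50 mm from the nearest pair of top edges, running from the floor.

B is a rectangular picture frame lying in the x–z plane (depth along y). The opening is 209 mm wide (x) by 519 mm tall (z), surrounded by a border 58 mm wide on all four sides. The frame is 17 mm deep and is made of two full-height vertical stiles with two horizontal rails fitted between them.

C is a long wooden bench with a 1188 mm (x) × 334 mm (y) seat, 34 mm thick, its top surface 468 mm above the floor. Four 77 mm square legs at the seat corners, flush with the edges, run from z = 0 to the seat underside.

The picture frame is on top of the table, centred. The bench is against the table's +x side, with their −y faces flush.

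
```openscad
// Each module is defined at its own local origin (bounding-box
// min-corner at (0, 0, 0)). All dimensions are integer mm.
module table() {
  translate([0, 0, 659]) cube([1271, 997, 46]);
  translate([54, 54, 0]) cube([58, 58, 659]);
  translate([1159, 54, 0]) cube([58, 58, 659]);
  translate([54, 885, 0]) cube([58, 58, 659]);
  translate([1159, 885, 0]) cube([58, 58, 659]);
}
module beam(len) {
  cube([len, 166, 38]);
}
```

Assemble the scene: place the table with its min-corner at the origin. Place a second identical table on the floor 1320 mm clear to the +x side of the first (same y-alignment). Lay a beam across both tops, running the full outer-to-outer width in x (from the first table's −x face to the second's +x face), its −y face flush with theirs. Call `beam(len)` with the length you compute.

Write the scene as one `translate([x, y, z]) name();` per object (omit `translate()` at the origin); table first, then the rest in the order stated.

table();
translate([2591, 0, 0]) table();
translate([0, 0, 705]) beam(3862);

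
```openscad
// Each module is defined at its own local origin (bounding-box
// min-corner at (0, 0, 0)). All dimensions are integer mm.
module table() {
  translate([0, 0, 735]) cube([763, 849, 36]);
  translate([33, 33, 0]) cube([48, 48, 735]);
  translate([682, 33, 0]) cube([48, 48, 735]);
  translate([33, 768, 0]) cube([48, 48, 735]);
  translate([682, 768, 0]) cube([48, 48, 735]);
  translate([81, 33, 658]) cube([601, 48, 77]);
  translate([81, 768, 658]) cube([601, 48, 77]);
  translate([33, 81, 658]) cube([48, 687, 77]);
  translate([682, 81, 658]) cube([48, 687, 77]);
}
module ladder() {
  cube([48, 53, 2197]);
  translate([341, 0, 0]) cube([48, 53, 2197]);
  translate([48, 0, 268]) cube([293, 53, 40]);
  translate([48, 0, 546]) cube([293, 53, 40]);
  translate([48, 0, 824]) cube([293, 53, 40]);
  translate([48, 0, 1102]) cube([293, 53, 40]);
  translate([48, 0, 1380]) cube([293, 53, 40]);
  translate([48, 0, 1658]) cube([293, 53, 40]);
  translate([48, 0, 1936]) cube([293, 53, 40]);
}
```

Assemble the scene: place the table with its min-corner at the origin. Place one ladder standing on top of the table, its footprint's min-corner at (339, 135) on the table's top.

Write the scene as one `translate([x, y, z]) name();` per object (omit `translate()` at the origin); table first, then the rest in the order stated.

table();
translate([339, 135, 771]) ladder();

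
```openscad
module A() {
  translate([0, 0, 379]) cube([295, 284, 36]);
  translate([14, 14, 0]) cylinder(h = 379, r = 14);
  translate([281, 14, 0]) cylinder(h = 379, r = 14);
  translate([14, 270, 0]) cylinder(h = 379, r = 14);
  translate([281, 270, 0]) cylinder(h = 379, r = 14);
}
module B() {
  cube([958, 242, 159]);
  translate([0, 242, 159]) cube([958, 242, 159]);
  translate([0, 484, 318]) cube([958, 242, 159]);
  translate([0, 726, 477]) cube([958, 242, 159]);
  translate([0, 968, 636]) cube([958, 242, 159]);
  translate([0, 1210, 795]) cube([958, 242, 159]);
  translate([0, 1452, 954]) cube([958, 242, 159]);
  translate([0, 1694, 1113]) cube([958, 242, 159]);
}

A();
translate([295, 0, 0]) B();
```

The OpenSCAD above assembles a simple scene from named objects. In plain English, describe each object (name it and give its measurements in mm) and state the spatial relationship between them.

A is a four-legged stool. The seat is 295×284 mm, 36 mm thick, top at z = 415 mm. It stands on four round legs, each 28 mm in diameter, from z = 0 to the seat underside, each leg's axis is inset half a diameter from the nearest pair of seat edges (so the leg's bounding box is flush with the corner).

B is a run of 8 identical solid stair steps. Each tread is 958×242 mm and each step block is 159 mm high. Step 1 rests on the floor; step k is offset from step 1 by (k−1)×242 mm in y and (k−1)×159 mm in z.

The staircase is against the stool's +x side, with their −y faces flush.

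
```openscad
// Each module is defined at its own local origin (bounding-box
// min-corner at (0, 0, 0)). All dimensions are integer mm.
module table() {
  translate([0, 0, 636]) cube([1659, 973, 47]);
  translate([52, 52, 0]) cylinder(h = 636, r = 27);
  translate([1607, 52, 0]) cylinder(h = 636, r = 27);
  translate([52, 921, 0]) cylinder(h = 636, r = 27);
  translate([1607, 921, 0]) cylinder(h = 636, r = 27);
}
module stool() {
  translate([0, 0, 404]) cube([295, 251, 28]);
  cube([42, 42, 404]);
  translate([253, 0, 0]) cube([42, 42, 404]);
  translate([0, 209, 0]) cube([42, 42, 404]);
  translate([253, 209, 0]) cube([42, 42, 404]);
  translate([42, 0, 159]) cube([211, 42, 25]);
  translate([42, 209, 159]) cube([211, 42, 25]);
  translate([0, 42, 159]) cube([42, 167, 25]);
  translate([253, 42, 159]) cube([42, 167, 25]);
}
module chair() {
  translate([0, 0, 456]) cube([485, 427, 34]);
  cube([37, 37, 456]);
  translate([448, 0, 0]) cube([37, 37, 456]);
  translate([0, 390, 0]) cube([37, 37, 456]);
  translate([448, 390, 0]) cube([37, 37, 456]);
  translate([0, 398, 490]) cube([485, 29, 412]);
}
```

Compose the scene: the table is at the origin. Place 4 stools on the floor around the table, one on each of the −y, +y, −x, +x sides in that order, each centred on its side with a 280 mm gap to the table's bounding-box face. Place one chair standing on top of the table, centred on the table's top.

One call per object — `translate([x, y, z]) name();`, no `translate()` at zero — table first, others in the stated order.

table();
translate([682, -531, 0]) stool();
translate([682, 1253, 0]) stool();
translate([-575, 361, 0]) stool();
translate([1939, 361, 0]) stool();
translate([587, 273, 683]) chair();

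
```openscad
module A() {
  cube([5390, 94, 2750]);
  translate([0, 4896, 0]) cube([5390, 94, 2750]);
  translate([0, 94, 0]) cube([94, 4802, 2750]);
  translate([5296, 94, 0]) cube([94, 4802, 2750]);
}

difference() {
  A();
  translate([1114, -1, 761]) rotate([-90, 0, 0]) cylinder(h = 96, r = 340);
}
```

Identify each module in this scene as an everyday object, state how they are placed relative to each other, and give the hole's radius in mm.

A is a house frame. The house frame has a circular hole through its front wall. The hole's radius is 340 mm.

The subtracted cylinder has r = 340 mm.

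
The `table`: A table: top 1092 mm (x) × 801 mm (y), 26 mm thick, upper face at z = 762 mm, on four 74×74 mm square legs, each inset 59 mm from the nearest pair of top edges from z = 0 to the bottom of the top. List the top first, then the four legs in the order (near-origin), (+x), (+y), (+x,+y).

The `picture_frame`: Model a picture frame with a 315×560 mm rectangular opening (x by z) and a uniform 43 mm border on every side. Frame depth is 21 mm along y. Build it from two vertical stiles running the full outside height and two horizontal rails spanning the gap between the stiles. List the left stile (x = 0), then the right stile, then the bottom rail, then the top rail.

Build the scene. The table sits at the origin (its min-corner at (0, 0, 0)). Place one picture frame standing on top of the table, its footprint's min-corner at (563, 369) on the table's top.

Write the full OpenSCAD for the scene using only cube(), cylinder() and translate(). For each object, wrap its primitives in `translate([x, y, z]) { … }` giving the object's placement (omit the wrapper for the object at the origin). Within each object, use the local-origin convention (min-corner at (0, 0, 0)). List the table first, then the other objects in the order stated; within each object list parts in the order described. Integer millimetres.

translate([0, 0, 736]) cube([1092, 801, 26]);
translate([59, 59, 0]) cube([74, 74, 736]);
translate([959, 59, 0]) cube([74, 74, 736]);
translate([59, 668, 0]) cube([74, 74, 736]);
translate([959, 668, 0]) cube([74, 74, 736]);
translate([563, 369, 762]) {
  cube([43, 21, 646]);
  translate([358, 0, 0]) cube([43, 21, 646]);
  translate([43, 0, 0]) cube([315, 21, 43]);
  translate([43, 0, 603]) cube([315, 21, 43]);
}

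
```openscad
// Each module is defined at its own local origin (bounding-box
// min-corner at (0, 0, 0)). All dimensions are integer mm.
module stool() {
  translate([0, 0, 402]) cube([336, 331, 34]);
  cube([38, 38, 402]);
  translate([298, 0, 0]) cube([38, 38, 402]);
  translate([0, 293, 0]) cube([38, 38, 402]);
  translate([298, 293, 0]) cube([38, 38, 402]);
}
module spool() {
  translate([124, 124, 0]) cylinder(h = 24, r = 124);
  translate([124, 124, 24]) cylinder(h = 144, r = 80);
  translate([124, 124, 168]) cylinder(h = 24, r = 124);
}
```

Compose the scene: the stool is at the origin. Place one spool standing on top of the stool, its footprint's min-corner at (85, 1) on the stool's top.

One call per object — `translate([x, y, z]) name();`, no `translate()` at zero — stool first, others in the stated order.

stool();
translate([85, 1, 436]) spool();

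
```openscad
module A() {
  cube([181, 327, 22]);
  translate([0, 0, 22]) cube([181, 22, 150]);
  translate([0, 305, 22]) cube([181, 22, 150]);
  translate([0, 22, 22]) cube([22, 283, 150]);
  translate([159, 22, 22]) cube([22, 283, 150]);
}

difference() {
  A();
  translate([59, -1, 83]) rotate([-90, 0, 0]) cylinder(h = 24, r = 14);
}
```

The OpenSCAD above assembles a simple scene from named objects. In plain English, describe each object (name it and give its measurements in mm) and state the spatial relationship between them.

A is an open storage box with external size 181×327×172 mm and wall thickness 22 mm (the base is also 22 mm thick). The base covers the whole footprint; the four walls stand on the base, with the y-facing walls full-width and the x-facing walls fitting between their inner faces.

The open box has a circular hole of radius 14 mm through its front wall, centred at (x = 59, z = 83).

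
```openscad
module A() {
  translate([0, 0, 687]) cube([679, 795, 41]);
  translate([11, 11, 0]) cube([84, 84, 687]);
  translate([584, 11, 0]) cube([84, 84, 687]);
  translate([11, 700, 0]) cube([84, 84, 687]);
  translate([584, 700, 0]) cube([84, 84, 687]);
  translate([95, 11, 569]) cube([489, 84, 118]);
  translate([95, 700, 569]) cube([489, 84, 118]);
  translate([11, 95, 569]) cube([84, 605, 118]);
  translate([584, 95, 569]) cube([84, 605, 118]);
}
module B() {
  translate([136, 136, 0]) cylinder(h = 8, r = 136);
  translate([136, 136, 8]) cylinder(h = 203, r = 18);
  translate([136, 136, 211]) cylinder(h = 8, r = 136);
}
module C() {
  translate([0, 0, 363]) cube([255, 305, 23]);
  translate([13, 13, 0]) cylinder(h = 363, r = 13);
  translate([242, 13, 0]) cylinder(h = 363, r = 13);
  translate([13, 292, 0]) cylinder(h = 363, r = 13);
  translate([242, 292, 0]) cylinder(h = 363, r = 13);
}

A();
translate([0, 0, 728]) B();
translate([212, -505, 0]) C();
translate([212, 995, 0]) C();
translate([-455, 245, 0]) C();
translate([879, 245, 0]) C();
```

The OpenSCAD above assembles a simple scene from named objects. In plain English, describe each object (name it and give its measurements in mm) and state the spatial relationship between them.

A is a rectangular dining table. The top is 679×795×41 mm with its upper surface at z = 728 mm. It stands on four 84×84 mm square legs, each inset 11 mm from the nearest pair of top edges, running from the floor to the underside of the top. Four apron rails, 84 mm thick and 118 mm tall, run between adjacent legs with their top edges flush with the underside of the top and their outer faces flush with the legs' outer faces.

B is a spool: two coaxial disc flanges of radius 136 mm and thickness 8 mm, joined by a core cylinder of radius 18 mm and height 203 mm. The lower flange rests on z = 0 and the three cylinders share a vertical axis.

C is a four-legged stool. The seat is 255×305 mm, 23 mm thick, top at z = 386 mm. It stands on four round legs, each 26 mm in diameter, from z = 0 to the seat underside, each leg's axis is inset half a diameter from the nearest pair of seat edges (so the leg's bounding box is flush with the corner).

The spool is on top of the table. Four stools sit around the table at the −y, +y, −x, +x sides.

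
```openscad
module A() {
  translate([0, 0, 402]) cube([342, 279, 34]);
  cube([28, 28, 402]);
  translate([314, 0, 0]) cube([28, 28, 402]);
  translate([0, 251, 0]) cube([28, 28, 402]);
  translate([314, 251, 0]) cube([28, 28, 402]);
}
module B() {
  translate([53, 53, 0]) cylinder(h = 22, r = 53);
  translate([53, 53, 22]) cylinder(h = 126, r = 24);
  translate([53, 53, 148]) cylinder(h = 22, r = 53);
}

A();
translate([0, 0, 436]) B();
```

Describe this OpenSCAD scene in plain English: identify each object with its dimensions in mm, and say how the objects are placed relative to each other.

A is a simple wooden stool: a rectangular seat 342 mm (x) by 279 mm (y), 34 mm thick, top face at z = 436 mm, on four square legs, each 28×28 mm in cross-section. The legs rest on z = 0, each flush with a corner of the seat.

B is a spool: two coaxial disc flanges of radius 53 mm and thickness 22 mm, joined by a core cylinder of radius 24 mm and height 126 mm. The lower flange rests on z = 0 and the three cylinders share a vertical axis.

The spool is on top of the stool.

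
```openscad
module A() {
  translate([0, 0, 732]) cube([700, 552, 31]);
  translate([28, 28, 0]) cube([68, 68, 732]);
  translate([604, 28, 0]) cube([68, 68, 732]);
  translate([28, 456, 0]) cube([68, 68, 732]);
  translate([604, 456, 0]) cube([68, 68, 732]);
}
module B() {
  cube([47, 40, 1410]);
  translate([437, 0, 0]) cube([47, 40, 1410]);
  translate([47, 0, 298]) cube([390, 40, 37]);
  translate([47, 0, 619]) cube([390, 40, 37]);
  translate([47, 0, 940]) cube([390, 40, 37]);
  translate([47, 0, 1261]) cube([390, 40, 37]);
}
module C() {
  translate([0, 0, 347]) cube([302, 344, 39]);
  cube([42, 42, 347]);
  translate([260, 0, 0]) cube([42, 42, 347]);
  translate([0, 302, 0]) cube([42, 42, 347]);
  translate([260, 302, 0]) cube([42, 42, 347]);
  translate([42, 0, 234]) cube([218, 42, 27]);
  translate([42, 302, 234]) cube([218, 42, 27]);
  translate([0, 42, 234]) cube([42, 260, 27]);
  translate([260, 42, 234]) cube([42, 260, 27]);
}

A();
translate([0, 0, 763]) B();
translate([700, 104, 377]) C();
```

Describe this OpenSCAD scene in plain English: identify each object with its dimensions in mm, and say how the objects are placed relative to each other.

A is a rectangular dining table. The top is 700×552×31 mm with its upper surface at z = 763 mm. It stands on four 68×68 mm square legs, each inset 28 mm from the nearest pair of top edges, running from the floor to the underside of the top.

B is a wooden ladder with two side rails of 47×40 mm section and 1410 mm height, set 484 mm apart overall. Between them run 4 rectangular rungs (40 mm deep, 37 mm thick), front faces flush with the rails' −y face. The bottom of the first rung is 298 mm above the floor and each subsequent rung is 321 mm higher than the one below.

C is a simple wooden stool: a rectangular seat 302 mm (x) by 344 mm (y), 39 mm thick, top face at z = 386 mm, on four square legs, each 42×42 mm in cross-section. The legs rest on z = 0, each flush with a corner of the seat. Four stretchers, 42 mm wide and 27 mm tall, connect adjacent legs with their undersides at z = 234 mm, each running between the inner faces of the legs it joins and aligned with the legs' outer faces on the other axis.

The ladder is on top of the table. The stool is beside the table with their tops flush at z = 763.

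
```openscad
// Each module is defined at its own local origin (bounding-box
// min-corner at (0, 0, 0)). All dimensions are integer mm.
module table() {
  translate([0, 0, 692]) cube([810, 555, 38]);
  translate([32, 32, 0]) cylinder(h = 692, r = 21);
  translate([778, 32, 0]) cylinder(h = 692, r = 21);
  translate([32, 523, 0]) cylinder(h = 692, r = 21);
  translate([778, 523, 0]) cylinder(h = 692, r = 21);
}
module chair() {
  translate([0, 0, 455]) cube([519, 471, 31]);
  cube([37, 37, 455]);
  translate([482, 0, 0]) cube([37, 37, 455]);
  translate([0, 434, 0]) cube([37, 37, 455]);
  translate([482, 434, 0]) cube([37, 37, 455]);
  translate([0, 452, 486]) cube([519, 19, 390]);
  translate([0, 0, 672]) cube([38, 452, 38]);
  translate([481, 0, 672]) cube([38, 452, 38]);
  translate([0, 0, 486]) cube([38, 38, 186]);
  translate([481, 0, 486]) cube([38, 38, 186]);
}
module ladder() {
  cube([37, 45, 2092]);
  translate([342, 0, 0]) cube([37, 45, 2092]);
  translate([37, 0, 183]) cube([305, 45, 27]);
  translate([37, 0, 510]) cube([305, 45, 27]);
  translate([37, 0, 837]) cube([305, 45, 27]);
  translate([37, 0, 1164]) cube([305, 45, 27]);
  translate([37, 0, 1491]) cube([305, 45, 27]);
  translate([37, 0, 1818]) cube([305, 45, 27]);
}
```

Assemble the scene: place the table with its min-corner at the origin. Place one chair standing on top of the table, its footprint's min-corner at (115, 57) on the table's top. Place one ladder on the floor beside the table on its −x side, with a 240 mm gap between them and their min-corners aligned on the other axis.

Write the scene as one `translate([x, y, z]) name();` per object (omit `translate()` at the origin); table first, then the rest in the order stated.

table();
translate([115, 57, 730]) chair();
translate([-619, 0, 0]) ladder();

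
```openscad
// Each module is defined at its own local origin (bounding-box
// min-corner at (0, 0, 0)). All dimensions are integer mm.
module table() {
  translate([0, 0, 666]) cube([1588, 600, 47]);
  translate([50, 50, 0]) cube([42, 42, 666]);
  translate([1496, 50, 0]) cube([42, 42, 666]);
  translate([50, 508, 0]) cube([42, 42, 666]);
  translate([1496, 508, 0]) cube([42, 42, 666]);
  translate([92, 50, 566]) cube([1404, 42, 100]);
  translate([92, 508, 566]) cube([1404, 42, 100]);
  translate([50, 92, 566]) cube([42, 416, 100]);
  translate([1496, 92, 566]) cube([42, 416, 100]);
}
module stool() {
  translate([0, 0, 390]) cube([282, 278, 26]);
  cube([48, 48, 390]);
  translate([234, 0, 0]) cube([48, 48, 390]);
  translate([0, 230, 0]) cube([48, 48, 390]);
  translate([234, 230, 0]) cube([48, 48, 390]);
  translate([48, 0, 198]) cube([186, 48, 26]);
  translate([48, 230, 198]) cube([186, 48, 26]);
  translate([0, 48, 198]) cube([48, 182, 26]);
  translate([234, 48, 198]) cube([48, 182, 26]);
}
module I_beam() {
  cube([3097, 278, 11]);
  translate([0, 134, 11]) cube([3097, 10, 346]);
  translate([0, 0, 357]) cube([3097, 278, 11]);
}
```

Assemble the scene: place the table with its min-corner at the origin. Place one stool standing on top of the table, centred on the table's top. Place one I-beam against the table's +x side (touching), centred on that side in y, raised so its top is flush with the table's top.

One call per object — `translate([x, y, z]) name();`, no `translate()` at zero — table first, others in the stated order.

table();
translate([653, 161, 713]) stool();
translate([1588, 161, 345]) I_beam();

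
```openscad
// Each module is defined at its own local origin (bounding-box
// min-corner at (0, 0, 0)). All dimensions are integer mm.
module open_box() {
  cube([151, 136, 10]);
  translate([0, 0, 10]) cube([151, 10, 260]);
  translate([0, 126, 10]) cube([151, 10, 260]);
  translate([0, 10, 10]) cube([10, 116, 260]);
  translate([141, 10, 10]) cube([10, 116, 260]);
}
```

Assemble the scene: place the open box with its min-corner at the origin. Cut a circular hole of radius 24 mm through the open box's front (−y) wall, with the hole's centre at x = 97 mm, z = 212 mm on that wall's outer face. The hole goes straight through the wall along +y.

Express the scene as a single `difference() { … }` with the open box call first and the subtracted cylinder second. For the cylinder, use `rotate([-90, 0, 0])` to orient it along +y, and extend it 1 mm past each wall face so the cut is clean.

difference() {
  open_box();
  translate([97, -1, 212]) rotate([-90, 0, 0]) cylinder(h = 12, r = 24);
}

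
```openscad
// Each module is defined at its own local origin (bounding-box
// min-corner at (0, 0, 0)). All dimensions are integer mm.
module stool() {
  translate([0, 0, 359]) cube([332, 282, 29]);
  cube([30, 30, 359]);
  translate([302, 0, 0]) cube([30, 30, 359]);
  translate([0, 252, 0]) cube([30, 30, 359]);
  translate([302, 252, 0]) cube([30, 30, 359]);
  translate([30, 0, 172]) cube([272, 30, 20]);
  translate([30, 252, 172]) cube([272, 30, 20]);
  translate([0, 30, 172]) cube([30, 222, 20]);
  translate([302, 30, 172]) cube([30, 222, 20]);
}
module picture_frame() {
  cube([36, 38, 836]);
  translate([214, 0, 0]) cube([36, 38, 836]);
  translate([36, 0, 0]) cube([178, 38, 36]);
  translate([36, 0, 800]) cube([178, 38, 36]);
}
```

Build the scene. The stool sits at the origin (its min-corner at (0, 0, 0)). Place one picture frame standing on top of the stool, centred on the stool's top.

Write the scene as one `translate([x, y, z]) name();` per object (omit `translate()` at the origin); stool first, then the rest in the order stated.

stool();
translate([41, 122, 388]) picture_frame();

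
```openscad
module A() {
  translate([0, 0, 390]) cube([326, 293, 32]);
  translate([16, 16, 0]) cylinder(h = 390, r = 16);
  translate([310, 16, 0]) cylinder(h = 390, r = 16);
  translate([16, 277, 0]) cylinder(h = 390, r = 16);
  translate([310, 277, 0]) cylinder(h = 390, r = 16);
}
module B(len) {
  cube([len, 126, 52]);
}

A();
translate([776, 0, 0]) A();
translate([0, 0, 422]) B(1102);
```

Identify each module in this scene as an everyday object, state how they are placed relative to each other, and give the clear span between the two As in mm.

A is a stool. B is a beam. A beam spans the tops of two stools. The clear span between the two stools is 450 mm.

Second stool starts at x = 776; first ends at x = 326; clear span = 776 − 326 = 450 mm.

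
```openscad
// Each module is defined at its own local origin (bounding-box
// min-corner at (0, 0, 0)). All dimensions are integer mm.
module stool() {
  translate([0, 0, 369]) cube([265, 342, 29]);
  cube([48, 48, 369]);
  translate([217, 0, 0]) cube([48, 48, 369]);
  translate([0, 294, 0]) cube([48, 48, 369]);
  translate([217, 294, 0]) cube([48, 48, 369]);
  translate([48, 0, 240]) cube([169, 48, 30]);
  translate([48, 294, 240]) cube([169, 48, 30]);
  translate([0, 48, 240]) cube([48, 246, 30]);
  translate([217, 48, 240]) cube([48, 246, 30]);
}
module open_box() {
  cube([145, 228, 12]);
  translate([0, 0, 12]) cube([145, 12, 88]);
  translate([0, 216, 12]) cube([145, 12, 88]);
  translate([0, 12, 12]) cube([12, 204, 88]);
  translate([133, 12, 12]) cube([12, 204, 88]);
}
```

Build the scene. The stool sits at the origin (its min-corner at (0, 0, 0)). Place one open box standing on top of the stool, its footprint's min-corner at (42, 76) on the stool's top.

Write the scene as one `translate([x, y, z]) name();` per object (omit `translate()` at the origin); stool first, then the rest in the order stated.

stool();
translate([42, 76, 398]) open_box();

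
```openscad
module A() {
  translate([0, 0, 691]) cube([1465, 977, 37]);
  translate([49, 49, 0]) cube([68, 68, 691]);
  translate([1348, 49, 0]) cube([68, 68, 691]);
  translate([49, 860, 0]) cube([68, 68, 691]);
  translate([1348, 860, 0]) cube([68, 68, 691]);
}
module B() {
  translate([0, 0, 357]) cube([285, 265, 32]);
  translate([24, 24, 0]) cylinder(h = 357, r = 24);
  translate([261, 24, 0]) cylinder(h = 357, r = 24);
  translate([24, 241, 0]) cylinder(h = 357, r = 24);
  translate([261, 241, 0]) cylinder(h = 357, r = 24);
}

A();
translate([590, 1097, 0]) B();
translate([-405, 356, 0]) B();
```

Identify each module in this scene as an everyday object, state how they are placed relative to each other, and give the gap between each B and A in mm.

A is a table. B is a stool. Two stools sit around the table at the +y, −x sides. The gap between each stool and the table is 120 mm.

Each stool's nearest face is 120 mm from the table's bounding box.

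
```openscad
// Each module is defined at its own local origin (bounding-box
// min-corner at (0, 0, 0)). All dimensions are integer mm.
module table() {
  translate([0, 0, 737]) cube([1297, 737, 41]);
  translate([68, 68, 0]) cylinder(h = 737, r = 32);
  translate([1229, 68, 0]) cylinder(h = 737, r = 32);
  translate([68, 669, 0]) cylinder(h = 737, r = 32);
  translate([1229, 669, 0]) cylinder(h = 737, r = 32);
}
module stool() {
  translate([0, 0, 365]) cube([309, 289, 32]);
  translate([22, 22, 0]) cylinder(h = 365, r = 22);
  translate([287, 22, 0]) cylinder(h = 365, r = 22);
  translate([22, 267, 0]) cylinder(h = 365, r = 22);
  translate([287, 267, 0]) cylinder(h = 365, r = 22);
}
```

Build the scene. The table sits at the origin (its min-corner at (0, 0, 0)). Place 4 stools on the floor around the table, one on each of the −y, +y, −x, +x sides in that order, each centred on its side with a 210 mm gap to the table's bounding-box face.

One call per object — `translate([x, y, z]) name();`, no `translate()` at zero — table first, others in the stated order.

table();
translate([494, -499, 0]) stool();
translate([494, 947, 0]) stool();
translate([-519, 224, 0]) stool();
translate([1507, 224, 0]) stool();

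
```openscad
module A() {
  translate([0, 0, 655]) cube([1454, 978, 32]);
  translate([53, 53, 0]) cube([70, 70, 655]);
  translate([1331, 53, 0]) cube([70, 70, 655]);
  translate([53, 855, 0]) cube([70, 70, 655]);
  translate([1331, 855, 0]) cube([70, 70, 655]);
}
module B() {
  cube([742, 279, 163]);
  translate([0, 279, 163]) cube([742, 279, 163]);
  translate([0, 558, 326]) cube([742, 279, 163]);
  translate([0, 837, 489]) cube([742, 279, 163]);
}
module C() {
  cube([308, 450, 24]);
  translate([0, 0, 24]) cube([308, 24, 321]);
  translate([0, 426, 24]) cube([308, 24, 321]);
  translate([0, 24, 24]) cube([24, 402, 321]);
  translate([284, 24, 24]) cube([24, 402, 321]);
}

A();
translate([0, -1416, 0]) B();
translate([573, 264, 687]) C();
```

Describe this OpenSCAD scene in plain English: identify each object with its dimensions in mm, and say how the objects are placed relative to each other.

A is a table: top 1454 mm (x) × 978 mm (y), 32 mm thick, upper face at z = 687 mm, on four 70×70 mm square legs, each inset 53 mm from the nearest pair of top edges, running from z = 0 to the bottom of the top.

B is a straight staircase of 4 solid steps. Each step is 742 mm wide (x), 279 mm deep (y, the going) and 163 mm tall (the rise). The first step rests on the floor; each subsequent step sits one going further in +y and one rise higher in +z, directly behind and above the previous step with no overlap.

C is an open storage box with external size 308×450×345 mm and wall thickness 24 mm (the base is also 24 mm thick). The base covers the whole footprint; the four walls stand on the base, with the y-facing walls full-width and the x-facing walls fitting between their inner faces.

The staircase is on the floor beside the table on its −y side. The open box is on top of the table, centred.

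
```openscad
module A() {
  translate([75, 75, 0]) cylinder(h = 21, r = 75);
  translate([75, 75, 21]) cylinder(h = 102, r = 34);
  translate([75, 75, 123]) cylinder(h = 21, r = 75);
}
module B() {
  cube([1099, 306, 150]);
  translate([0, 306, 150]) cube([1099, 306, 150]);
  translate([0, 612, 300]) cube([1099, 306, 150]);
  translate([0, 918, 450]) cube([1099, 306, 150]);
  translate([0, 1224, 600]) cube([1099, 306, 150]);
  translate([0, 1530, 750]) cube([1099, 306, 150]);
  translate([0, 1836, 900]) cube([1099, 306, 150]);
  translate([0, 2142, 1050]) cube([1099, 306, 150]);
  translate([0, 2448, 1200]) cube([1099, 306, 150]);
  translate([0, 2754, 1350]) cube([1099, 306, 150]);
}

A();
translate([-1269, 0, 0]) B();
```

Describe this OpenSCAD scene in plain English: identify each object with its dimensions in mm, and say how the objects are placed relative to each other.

A is a spool: two coaxial disc flanges of radius 75 mm and thickness 21 mm, joined by a core cylinder of radius 34 mm and height 102 mm. The lower flange rests on z = 0 and the three cylinders share a vertical axis.

B is a straight staircase of 10 solid steps. Each step is 1099 mm wide (x), 306 mm deep (y, the going) and 150 mm tall (the rise). The first step rests on the floor; each subsequent step sits one going further in +y and one rise higher in +z, directly behind and above the previous step with no overlap.

The staircase is on the floor beside the spool on its −x side.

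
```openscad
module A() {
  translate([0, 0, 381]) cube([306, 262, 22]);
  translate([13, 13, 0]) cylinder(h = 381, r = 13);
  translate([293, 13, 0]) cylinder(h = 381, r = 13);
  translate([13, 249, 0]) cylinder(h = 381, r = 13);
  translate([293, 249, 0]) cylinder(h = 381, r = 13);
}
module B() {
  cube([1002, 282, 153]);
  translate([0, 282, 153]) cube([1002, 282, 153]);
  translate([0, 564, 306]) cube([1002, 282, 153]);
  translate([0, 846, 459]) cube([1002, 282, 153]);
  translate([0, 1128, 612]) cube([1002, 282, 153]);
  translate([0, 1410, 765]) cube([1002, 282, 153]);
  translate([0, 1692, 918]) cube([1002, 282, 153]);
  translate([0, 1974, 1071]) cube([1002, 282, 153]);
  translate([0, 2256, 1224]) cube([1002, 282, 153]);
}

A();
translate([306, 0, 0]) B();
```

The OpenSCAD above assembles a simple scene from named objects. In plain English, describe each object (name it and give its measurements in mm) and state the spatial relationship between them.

A is a four-legged stool. The seat is a 306×262×22 mm slab whose top surface is at z = 403 mm; four round legs, each 26 mm in diameter, run from the floor (z = 0) to the underside of the seat, each leg's axis is inset half a diameter from the nearest pair of seat edges (so the leg's bounding box is flush with the corner).

B is a straight staircase of 9 solid steps. Each step is 1002 mm wide (x), 282 mm deep (y, the going) and 153 mm tall (the rise). The first step rests on the floor; each subsequent step sits one going further in +y and one rise higher in +z, directly behind and above the previous step with no overlap.

The staircase is against the stool's +x side, with their −y faces flush.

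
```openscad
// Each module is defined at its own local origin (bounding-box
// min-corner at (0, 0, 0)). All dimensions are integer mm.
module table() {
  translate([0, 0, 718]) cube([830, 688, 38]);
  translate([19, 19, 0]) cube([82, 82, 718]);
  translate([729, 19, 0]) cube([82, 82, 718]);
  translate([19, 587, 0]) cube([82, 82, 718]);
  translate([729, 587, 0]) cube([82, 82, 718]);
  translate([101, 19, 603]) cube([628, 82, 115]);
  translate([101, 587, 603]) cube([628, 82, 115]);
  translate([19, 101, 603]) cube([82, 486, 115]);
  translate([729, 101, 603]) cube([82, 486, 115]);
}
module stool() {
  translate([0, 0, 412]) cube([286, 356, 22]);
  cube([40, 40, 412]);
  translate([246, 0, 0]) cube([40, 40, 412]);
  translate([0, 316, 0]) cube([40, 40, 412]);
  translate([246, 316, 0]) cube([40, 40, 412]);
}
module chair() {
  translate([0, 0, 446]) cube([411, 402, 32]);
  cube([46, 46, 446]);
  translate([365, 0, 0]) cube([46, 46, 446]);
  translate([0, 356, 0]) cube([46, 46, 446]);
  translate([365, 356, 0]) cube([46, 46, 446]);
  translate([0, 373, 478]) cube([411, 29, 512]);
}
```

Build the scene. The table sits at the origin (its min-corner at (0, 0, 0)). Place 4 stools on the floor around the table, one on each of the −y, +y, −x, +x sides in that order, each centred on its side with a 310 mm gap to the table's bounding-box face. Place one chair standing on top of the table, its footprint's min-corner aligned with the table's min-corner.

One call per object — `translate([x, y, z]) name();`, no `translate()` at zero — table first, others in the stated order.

table();
translate([272, -666, 0]) stool();
translate([272, 998, 0]) stool();
translate([-596, 166, 0]) stool();
translate([1140, 166, 0]) stool();
translate([0, 0, 756]) chair();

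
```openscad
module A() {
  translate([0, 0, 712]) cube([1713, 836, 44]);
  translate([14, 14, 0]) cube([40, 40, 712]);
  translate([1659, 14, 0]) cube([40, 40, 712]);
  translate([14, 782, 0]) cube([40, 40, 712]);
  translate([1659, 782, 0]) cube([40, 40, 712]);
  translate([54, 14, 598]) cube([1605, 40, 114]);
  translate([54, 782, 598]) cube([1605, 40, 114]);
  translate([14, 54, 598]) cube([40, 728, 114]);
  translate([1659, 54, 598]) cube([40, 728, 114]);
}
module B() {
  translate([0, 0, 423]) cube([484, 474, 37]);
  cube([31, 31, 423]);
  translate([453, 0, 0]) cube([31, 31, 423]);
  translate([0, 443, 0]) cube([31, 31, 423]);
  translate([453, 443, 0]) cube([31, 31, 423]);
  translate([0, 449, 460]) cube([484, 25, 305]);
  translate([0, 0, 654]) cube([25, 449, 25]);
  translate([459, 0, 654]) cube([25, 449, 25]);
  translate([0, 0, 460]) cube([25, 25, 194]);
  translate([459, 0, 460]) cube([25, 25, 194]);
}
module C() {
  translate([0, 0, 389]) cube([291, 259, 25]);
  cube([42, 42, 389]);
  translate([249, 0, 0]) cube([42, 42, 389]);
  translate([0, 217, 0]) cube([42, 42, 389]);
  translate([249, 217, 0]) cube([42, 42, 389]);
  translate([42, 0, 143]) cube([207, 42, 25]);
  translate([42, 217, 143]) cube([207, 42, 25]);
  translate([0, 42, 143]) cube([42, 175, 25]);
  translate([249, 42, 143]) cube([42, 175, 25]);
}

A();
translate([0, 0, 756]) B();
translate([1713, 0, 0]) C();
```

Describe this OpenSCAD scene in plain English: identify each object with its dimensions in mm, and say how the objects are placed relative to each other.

A is a table with a 1713×836 mm rectangular top, 44 mm thick, top surface at z = 756 mm, supported by four 40×40 mm square legs, each inset 14 mm from the nearest pair of top edges, running from the floor. Four apron rails, 40 mm thick and 114 mm tall, run between adjacent legs with their top edges flush with the underside of the top and their outer faces flush with the legs' outer faces.

B is a chair: 484×474 mm seat, 37 mm thick, top at z = 460 mm, on four 31 mm square corner legs flush with the seat edges. A 25 mm thick backrest slab spans the full seat width, extending 305 mm above the seat top, its back face flush with the seat's +y edge. Two armrests of 25×25 mm section run along each side from the seat's front edge to the front of the backrest, top faces 219 mm above the seat top and outer faces flush with the seat's x-edges; a 25×25 mm post under the front of each armrest stands on the seat at the front corner.

C is a four-legged stool. The seat is a 291×259×25 mm slab whose top surface is at z = 414 mm; four square legs, each 42×42 mm in cross-section, run from the floor (z = 0) to the underside of the seat, each flush with a corner of the seat. Four stretchers, 42 mm wide and 25 mm tall, connect adjacent legs with their undersides at z = 143 mm, each running between the inner faces of the legs it joins and aligned with the legs' outer faces on the other axis.

The chair is on top of the table. The stool is against the table's +x side, with their −y faces flush.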